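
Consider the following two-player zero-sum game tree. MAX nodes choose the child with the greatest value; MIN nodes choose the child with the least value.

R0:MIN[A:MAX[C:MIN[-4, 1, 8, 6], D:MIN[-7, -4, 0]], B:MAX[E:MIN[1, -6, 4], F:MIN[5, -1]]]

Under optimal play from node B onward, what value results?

-1

E (MIN): min(1, -6, 4) = -6
F (MIN): min(5, -1) = -1
B (MAX): max(-6, -1) = -1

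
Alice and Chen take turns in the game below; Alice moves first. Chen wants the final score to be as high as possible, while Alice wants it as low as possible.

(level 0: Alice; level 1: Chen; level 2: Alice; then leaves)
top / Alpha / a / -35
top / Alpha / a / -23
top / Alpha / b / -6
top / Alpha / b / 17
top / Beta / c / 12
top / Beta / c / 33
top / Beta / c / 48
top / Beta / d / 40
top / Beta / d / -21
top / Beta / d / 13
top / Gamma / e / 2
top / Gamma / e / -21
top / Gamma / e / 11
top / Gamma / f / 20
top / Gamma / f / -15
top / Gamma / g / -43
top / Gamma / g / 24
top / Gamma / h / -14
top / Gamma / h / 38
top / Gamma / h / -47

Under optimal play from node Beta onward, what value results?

c (Alice): min(12, 33, 48) = 12
d (Alice): min(40, -21, 13) = -21
Beta (Chen): max(12, -21) = 12

12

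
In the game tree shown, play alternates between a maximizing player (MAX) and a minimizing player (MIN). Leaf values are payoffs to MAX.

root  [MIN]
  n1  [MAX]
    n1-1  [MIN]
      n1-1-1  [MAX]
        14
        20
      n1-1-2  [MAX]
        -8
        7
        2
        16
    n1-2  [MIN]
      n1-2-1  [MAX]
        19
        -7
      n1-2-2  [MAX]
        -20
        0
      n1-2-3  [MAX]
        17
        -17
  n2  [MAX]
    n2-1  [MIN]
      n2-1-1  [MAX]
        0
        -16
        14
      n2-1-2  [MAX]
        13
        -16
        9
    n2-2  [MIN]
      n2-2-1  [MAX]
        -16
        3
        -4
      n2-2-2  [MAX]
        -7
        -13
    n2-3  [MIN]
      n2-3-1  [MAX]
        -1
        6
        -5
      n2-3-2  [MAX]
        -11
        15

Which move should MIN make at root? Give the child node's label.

n2

n1-1-1 (MAX): max(14, 20) = 20
n1-1-2 (MAX): max(-8, 7, 2, 16) = 16
n1-1 (MIN): min(20, 16) = 16
n1-2-1 (MAX): max(19, -7) = 19
n1-2-2 (MAX): max(-20, 0) = 0
n1-2-3 (MAX): max(17, -17) = 17
n1-2 (MIN): min(19, 0, 17) = 0
n1 (MAX): max(16, 0) = 16
n2-1-1 (MAX): max(0, -16, 14) = 14
n2-1-2 (MAX): max(13, -16, 9) = 13
n2-1 (MIN): min(14, 13) = 13
n2-2-1 (MAX): max(-16, 3, -4) = 3
n2-2-2 (MAX): max(-7, -13) = -7
n2-2 (MIN): min(3, -7) = -7
n2-3-1 (MAX): max(-1, 6, -5) = 6
n2-3-2 (MAX): max(-11, 15) = 15
n2-3 (MIN): min(6, 15) = 6
n2 (MAX): max(13, -7, 6) = 13
root (MIN): min(16, 13) = 13
MIN at root wants the lowest of {n1=16, n2=13}, so chooses n2.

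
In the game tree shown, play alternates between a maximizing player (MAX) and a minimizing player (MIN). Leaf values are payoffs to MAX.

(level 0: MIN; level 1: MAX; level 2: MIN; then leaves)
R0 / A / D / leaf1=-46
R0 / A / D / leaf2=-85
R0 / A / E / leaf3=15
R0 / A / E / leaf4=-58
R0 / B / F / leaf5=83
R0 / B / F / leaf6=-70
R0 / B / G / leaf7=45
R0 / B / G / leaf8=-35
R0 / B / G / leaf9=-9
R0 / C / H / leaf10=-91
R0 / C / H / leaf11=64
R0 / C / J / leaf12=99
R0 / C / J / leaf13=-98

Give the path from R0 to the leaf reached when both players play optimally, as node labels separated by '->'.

D (MIN): min(-46, -85) = -85
E (MIN): min(15, -58) = -58
A (MAX): max(-85, -58) = -58
F (MIN): min(83, -70) = -70
G (MIN): min(45, -35, -9) = -35
B (MAX): max(-70, -35) = -35
H (MIN): min(-91, 64) = -91
J (MIN): min(99, -98) = -98
C (MAX): max(-91, -98) = -91
R0 (MIN): min(-58, -35, -91) = -91
At R0, MIN picks C (lowest: -91).
At C, MAX picks H (highest: -91).
At H, MIN picks leaf10 (lowest: -91).
Terminal value -91.

R0 -> C -> H -> leaf10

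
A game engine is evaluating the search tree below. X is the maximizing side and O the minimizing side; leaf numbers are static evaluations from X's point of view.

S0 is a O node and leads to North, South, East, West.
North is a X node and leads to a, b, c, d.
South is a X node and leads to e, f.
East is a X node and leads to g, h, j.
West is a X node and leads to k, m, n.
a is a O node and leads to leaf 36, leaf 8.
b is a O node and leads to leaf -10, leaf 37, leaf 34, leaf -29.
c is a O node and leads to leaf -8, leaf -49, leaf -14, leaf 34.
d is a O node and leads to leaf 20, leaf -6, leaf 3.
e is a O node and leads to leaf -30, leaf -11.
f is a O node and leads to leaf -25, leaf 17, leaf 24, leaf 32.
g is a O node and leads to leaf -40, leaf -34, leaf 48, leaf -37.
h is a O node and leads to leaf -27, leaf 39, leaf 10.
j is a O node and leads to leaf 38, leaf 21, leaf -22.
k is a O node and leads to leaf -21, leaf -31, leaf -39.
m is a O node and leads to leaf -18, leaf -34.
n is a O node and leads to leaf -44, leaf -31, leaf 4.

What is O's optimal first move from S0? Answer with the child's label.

a (O): min(36, 8) = 8
b (O): min(-10, 37, 34, -29) = -29
c (O): min(-8, -49, -14, 34) = -49
d (O): min(20, -6, 3) = -6
North (X): max(8, -29, -49, -6) = 8
e (O): min(-30, -11) = -30
f (O): min(-25, 17, 24, 32) = -25
South (X): max(-30, -25) = -25
g (O): min(-40, -34, 48, -37) = -40
h (O): min(-27, 39, 10) = -27
j (O): min(38, 21, -22) = -22
East (X): max(-40, -27, -22) = -22
k (O): min(-21, -31, -39) = -39
m (O): min(-18, -34) = -34
n (O): min(-44, -31, 4) = -44
West (X): max(-39, -34, -44) = -34
S0 (O): min(8, -25, -22, -34) = -34
O at S0 wants the lowest of {North=8, South=-25, East=-22, West=-34}, so chooses West.

West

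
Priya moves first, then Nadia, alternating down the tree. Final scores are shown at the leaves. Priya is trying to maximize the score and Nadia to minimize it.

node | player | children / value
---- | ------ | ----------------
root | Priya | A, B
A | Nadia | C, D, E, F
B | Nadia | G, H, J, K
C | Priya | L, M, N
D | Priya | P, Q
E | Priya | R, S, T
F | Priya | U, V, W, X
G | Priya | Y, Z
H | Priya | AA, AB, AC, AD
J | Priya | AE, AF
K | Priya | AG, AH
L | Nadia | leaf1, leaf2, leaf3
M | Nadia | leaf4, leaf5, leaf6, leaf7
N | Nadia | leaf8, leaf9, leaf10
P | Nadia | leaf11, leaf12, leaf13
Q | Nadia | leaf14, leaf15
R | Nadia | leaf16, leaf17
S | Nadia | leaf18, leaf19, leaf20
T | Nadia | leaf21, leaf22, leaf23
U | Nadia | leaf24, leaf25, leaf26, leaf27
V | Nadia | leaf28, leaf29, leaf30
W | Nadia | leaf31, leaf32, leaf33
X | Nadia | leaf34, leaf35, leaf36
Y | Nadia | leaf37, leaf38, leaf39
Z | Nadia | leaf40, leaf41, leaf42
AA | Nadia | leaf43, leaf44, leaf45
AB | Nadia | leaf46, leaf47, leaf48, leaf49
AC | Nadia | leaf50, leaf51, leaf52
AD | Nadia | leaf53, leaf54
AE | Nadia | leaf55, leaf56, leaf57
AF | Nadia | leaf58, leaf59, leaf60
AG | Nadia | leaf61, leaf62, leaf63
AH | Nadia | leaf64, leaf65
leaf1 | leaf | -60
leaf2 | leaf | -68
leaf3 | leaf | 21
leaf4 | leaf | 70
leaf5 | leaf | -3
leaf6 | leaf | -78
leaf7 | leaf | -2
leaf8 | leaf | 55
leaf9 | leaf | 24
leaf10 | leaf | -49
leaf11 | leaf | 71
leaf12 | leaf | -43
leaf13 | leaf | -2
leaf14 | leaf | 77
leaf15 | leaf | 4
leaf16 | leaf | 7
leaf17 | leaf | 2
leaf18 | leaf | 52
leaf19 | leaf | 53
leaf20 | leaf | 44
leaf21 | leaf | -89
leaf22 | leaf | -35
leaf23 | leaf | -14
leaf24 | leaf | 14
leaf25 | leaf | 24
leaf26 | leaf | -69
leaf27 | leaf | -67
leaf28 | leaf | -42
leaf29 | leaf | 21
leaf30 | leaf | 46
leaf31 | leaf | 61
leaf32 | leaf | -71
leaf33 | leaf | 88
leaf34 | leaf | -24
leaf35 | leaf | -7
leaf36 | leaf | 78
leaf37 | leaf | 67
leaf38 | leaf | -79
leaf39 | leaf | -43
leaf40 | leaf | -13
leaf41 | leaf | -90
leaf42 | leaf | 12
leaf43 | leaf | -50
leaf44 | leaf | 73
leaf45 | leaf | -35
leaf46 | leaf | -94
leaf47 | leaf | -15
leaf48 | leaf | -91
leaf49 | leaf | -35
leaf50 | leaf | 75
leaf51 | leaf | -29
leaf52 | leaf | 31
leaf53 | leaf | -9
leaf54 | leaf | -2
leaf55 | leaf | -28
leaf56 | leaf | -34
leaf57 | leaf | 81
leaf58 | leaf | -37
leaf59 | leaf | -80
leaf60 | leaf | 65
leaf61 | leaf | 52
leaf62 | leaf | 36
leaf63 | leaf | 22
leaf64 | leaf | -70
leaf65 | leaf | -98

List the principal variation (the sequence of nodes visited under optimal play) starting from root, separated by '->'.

L (Nadia): min(-60, -68, 21) = -68
M (Nadia): min(70, -3, -78, -2) = -78
N (Nadia): min(55, 24, -49) = -49
C (Priya): max(-68, -78, -49) = -49
P (Nadia): min(71, -43, -2) = -43
Q (Nadia): min(77, 4) = 4
D (Priya): max(-43, 4) = 4
R (Nadia): min(7, 2) = 2
S (Nadia): min(52, 53, 44) = 44
T (Nadia): min(-89, -35, -14) = -89
E (Priya): max(2, 44, -89) = 44
U (Nadia): min(14, 24, -69, -67) = -69
V (Nadia): min(-42, 21, 46) = -42
W (Nadia): min(61, -71, 88) = -71
X (Nadia): min(-24, -7, 78) = -24
F (Priya): max(-69, -42, -71, -24) = -24
A (Nadia): min(-49, 4, 44, -24) = -49
Y (Nadia): min(67, -79, -43) = -79
Z (Nadia): min(-13, -90, 12) = -90
G (Priya): max(-79, -90) = -79
AA (Nadia): min(-50, 73, -35) = -50
AB (Nadia): min(-94, -15, -91, -35) = -94
AC (Nadia): min(75, -29, 31) = -29
AD (Nadia): min(-9, -2) = -9
H (Priya): max(-50, -94, -29, -9) = -9
AE (Nadia): min(-28, -34, 81) = -34
AF (Nadia): min(-37, -80, 65) = -80
J (Priya): max(-34, -80) = -34
AG (Nadia): min(52, 36, 22) = 22
AH (Nadia): min(-70, -98) = -98
K (Priya): max(22, -98) = 22
B (Nadia): min(-79, -9, -34, 22) = -79
root (Priya): max(-49, -79) = -49
At root, Priya picks A (highest: -49).
At A, Nadia picks C (lowest: -49).
At C, Priya picks N (highest: -49).
At N, Nadia picks leaf10 (lowest: -49).
Terminal value -49.

root -> A -> C -> N -> leaf10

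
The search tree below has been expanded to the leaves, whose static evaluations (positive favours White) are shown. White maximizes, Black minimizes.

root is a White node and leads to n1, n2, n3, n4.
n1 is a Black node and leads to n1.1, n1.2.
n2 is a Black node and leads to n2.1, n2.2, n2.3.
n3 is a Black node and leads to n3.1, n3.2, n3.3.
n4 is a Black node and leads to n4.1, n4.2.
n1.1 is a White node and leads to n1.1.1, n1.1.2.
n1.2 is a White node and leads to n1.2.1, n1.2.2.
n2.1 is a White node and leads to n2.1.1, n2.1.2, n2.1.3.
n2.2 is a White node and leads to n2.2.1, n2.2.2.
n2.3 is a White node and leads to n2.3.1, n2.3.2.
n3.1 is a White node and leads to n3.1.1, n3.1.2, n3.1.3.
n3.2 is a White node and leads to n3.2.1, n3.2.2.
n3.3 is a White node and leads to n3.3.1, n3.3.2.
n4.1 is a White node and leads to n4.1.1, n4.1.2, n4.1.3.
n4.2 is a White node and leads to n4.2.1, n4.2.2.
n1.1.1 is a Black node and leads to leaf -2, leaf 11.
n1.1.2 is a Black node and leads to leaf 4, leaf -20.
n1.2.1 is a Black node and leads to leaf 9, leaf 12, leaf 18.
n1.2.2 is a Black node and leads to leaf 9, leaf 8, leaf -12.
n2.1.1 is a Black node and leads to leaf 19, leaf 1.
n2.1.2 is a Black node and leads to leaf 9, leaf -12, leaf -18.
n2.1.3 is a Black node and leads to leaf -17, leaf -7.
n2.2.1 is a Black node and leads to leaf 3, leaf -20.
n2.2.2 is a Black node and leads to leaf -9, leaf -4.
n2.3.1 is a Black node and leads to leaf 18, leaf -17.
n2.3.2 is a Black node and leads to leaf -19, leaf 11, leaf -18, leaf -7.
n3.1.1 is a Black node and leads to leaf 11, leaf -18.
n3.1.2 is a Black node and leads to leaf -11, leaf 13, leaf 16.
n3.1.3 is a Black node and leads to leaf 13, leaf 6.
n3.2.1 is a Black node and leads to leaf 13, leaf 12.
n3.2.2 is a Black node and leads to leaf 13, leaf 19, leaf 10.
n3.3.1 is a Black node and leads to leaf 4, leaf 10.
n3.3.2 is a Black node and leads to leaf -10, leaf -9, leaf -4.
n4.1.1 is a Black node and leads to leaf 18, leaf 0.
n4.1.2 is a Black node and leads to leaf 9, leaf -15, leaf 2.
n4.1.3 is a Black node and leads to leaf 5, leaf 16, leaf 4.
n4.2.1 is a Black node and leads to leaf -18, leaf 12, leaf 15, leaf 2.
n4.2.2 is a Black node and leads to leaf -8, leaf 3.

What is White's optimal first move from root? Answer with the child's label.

n1.1.1 (Black): min(-2, 11) = -2
n1.1.2 (Black): min(4, -20) = -20
n1.1 (White): max(-2, -20) = -2
n1.2.1 (Black): min(9, 12, 18) = 9
n1.2.2 (Black): min(9, 8, -12) = -12
n1.2 (White): max(9, -12) = 9
n1 (Black): min(-2, 9) = -2
n2.1.1 (Black): min(19, 1) = 1
n2.1.2 (Black): min(9, -12, -18) = -18
n2.1.3 (Black): min(-17, -7) = -17
n2.1 (White): max(1, -18, -17) = 1
n2.2.1 (Black): min(3, -20) = -20
n2.2.2 (Black): min(-9, -4) = -9
n2.2 (White): max(-20, -9) = -9
n2.3.1 (Black): min(18, -17) = -17
n2.3.2 (Black): min(-19, 11, -18, -7) = -19
n2.3 (White): max(-17, -19) = -17
n2 (Black): min(1, -9, -17) = -17
n3.1.1 (Black): min(11, -18) = -18
n3.1.2 (Black): min(-11, 13, 16) = -11
n3.1.3 (Black): min(13, 6) = 6
n3.1 (White): max(-18, -11, 6) = 6
n3.2.1 (Black): min(13, 12) = 12
n3.2.2 (Black): min(13, 19, 10) = 10
n3.2 (White): max(12, 10) = 12
n3.3.1 (Black): min(4, 10) = 4
n3.3.2 (Black): min(-10, -9, -4) = -10
n3.3 (White): max(4, -10) = 4
n3 (Black): min(6, 12, 4) = 4
n4.1.1 (Black): min(18, 0) = 0
n4.1.2 (Black): min(9, -15, 2) = -15
n4.1.3 (Black): min(5, 16, 4) = 4
n4.1 (White): max(0, -15, 4) = 4
n4.2.1 (Black): min(-18, 12, 15, 2) = -18
n4.2.2 (Black): min(-8, 3) = -8
n4.2 (White): max(-18, -8) = -8
n4 (Black): min(4, -8) = -8
root (White): max(-2, -17, 4, -8) = 4
White at root wants the highest of {n1=-2, n2=-17, n3=4, n4=-8}, so chooses n3.

n3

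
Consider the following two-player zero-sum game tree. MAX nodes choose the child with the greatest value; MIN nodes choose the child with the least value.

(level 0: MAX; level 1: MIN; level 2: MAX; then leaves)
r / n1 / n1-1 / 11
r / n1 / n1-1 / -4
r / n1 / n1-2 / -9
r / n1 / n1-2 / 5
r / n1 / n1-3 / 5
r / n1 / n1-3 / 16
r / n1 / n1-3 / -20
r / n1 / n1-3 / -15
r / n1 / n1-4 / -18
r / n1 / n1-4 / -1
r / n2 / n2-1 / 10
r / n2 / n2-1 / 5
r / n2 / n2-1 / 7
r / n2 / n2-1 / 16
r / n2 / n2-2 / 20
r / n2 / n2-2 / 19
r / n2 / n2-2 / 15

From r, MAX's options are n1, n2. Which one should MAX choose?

n2

n1-1 (MAX): max(11, -4) = 11
n1-2 (MAX): max(-9, 5) = 5
n1-3 (MAX): max(5, 16, -20, -15) = 16
n1-4 (MAX): max(-18, -1) = -1
n1 (MIN): min(11, 5, 16, -1) = -1
n2-1 (MAX): max(10, 5, 7, 16) = 16
n2-2 (MAX): max(20, 19, 15) = 20
n2 (MIN): min(16, 20) = 16
r (MAX): max(-1, 16) = 16
MAX at r wants the highest of {n1=-1, n2=16}, so chooses n2.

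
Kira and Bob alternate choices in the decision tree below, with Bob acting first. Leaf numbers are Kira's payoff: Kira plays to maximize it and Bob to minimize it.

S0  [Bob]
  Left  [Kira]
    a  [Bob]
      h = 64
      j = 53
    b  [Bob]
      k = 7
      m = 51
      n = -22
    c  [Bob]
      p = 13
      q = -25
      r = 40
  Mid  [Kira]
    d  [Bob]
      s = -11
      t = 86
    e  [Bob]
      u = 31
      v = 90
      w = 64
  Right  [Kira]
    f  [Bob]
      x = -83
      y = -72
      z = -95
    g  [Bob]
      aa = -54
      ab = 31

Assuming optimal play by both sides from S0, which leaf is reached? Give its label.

aa

a (Bob): min(64, 53) = 53
b (Bob): min(7, 51, -22) = -22
c (Bob): min(13, -25, 40) = -25
Left (Kira): max(53, -22, -25) = 53
d (Bob): min(-11, 86) = -11
e (Bob): min(31, 90, 64) = 31
Mid (Kira): max(-11, 31) = 31
f (Bob): min(-83, -72, -95) = -95
g (Bob): min(-54, 31) = -54
Right (Kira): max(-95, -54) = -54
S0 (Bob): min(53, 31, -54) = -54
At S0, Bob picks Right (lowest: -54).
At Right, Kira picks g (highest: -54).
At g, Bob picks aa (lowest: -54).
Terminal value -54.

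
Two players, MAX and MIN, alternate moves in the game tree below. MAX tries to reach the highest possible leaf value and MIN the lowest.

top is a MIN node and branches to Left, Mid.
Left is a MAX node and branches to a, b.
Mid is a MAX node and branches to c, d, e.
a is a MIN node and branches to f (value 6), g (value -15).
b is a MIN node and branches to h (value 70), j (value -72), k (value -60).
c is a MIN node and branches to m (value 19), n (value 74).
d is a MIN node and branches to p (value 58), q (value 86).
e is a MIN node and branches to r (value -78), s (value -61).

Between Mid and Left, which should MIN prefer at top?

Left

c (MIN): min(19, 74) = 19
d (MIN): min(58, 86) = 58
e (MIN): min(-78, -61) = -78
Mid (MAX): max(19, 58, -78) = 58
a (MIN): min(6, -15) = -15
b (MIN): min(70, -72, -60) = -72
Left (MAX): max(-15, -72) = -15
MIN prefers the lower value; Mid=58, Left=-15. Left is better since -15 < 58.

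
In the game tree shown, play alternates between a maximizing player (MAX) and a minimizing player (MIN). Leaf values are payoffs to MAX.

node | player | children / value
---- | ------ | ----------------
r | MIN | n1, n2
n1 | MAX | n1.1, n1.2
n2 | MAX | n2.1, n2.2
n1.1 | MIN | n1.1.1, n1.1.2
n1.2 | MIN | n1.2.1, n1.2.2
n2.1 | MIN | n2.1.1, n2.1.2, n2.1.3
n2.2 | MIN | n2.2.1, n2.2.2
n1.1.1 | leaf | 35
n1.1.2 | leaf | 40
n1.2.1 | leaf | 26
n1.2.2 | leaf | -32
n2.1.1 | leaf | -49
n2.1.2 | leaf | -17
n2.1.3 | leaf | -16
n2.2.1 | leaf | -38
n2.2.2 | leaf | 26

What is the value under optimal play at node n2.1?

n2.1 (MIN): min(-49, -17, -16) = -49

-49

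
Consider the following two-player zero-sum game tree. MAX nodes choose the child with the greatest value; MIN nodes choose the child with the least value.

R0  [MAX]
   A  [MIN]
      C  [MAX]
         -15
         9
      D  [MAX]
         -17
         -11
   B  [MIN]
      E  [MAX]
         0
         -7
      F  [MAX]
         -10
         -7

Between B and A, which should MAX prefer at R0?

B

E (MAX): max(0, -7) = 0
F (MAX): max(-10, -7) = -7
B (MIN): min(0, -7) = -7
C (MAX): max(-15, 9) = 9
D (MAX): max(-17, -11) = -11
A (MIN): min(9, -11) = -11
MAX prefers the higher value; B=-7, A=-11. B is better since -7 > -11.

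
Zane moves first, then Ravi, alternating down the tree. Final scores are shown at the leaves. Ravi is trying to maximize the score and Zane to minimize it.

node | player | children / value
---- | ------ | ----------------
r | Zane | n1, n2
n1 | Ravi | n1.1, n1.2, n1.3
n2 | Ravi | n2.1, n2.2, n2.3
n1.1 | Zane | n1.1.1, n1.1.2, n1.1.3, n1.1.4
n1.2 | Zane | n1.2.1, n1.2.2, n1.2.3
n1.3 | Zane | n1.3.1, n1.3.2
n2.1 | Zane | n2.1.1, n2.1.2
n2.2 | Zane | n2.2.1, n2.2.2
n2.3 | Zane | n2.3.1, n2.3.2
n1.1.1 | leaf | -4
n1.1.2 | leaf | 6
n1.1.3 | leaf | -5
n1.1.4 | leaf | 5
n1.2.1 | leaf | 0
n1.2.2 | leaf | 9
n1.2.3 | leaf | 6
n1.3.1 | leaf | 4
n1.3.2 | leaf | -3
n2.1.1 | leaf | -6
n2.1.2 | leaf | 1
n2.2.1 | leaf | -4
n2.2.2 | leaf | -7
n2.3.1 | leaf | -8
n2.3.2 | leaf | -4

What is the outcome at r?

-6

n1.1 (Zane): min(-4, 6, -5, 5) = -5
n1.2 (Zane): min(0, 9, 6) = 0
n1.3 (Zane): min(4, -3) = -3
n1 (Ravi): max(-5, 0, -3) = 0
n2.1 (Zane): min(-6, 1) = -6
n2.2 (Zane): min(-4, -7) = -7
n2.3 (Zane): min(-8, -4) = -8
n2 (Ravi): max(-6, -7, -8) = -6
r (Zane): min(0, -6) = -6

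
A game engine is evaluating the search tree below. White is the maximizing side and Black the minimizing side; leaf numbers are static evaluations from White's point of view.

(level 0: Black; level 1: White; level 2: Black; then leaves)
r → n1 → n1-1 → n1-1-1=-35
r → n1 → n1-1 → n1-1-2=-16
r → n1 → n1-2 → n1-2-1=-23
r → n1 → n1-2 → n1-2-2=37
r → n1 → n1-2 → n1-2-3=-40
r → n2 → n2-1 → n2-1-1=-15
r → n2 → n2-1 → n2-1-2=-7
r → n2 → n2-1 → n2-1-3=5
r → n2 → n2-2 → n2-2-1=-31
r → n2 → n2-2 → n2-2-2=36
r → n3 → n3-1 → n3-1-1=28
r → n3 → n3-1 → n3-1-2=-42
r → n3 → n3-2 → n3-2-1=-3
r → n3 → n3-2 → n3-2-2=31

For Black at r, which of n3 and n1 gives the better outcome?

n1

n3-1 (Black): min(28, -42) = -42
n3-2 (Black): min(-3, 31) = -3
n3 (White): max(-42, -3) = -3
n1-1 (Black): min(-35, -16) = -35
n1-2 (Black): min(-23, 37, -40) = -40
n1 (White): max(-35, -40) = -35
Black prefers the lower value; n3=-3, n1=-35. n1 is better since -35 < -3.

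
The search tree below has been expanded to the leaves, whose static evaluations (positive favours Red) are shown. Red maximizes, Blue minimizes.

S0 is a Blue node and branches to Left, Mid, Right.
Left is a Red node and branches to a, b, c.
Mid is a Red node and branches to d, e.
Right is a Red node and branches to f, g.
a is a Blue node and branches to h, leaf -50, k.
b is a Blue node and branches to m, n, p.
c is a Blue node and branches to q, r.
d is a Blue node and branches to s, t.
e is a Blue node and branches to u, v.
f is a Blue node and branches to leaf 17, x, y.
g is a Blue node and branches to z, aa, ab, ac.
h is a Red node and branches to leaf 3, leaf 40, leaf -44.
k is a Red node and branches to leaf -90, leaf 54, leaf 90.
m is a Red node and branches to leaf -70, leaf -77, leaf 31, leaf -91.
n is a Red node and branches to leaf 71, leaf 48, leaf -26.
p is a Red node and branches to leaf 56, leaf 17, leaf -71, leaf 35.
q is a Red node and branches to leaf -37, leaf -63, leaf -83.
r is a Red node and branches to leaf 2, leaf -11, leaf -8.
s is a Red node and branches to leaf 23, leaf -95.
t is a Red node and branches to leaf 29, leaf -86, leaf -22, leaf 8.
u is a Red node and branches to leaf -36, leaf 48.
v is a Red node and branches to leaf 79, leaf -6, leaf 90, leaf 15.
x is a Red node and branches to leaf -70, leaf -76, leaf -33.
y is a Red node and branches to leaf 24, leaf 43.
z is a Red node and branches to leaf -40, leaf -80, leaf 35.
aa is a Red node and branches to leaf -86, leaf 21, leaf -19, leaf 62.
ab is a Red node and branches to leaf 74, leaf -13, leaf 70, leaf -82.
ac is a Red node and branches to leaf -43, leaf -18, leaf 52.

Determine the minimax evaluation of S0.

31

h (Red): max(3, 40, -44) = 40
k (Red): max(-90, 54, 90) = 90
a (Blue): min(40, -50, 90) = -50
m (Red): max(-70, -77, 31, -91) = 31
n (Red): max(71, 48, -26) = 71
p (Red): max(56, 17, -71, 35) = 56
b (Blue): min(31, 71, 56) = 31
q (Red): max(-37, -63, -83) = -37
r (Red): max(2, -11, -8) = 2
c (Blue): min(-37, 2) = -37
Left (Red): max(-50, 31, -37) = 31
s (Red): max(23, -95) = 23
t (Red): max(29, -86, -22, 8) = 29
d (Blue): min(23, 29) = 23
u (Red): max(-36, 48) = 48
v (Red): max(79, -6, 90, 15) = 90
e (Blue): min(48, 90) = 48
Mid (Red): max(23, 48) = 48
x (Red): max(-70, -76, -33) = -33
y (Red): max(24, 43) = 43
f (Blue): min(17, -33, 43) = -33
z (Red): max(-40, -80, 35) = 35
aa (Red): max(-86, 21, -19, 62) = 62
ab (Red): max(74, -13, 70, -82) = 74
ac (Red): max(-43, -18, 52) = 52
g (Blue): min(35, 62, 74, 52) = 35
Right (Red): max(-33, 35) = 35
S0 (Blue): min(31, 48, 35) = 31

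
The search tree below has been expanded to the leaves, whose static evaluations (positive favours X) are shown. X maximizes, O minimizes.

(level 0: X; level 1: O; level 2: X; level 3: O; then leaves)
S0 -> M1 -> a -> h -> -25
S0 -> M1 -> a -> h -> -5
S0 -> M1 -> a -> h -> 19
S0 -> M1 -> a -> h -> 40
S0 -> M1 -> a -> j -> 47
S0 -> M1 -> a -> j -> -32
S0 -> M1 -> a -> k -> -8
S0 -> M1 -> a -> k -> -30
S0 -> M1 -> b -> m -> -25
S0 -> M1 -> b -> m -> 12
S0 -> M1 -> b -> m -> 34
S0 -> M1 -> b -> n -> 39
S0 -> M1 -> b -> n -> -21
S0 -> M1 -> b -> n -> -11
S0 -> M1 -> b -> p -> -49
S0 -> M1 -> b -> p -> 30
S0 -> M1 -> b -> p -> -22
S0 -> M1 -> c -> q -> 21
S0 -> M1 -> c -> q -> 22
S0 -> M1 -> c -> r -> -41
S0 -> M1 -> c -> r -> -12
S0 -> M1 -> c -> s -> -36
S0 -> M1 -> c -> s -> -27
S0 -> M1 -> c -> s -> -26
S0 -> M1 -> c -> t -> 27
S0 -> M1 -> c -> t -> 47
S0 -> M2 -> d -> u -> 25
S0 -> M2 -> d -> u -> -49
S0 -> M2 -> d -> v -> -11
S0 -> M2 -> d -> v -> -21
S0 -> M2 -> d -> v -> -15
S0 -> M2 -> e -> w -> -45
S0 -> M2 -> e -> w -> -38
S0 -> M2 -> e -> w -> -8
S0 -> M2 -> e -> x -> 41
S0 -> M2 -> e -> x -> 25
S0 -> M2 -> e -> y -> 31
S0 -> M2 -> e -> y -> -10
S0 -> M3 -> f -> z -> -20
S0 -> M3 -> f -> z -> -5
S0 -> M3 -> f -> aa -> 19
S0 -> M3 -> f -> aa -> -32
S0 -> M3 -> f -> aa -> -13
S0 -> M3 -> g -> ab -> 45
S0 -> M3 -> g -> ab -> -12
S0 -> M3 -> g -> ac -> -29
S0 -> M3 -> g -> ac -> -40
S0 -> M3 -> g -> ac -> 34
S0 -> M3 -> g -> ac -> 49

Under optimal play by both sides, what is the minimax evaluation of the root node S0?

-20

h (O): min(-25, -5, 19, 40) = -25
j (O): min(47, -32) = -32
k (O): min(-8, -30) = -30
a (X): max(-25, -32, -30) = -25
m (O): min(-25, 12, 34) = -25
n (O): min(39, -21, -11) = -21
p (O): min(-49, 30, -22) = -49
b (X): max(-25, -21, -49) = -21
q (O): min(21, 22) = 21
r (O): min(-41, -12) = -41
s (O): min(-36, -27, -26) = -36
t (O): min(27, 47) = 27
c (X): max(21, -41, -36, 27) = 27
M1 (O): min(-25, -21, 27) = -25
u (O): min(25, -49) = -49
v (O): min(-11, -21, -15) = -21
d (X): max(-49, -21) = -21
w (O): min(-45, -38, -8) = -45
x (O): min(41, 25) = 25
y (O): min(31, -10) = -10
e (X): max(-45, 25, -10) = 25
M2 (O): min(-21, 25) = -21
z (O): min(-20, -5) = -20
aa (O): min(19, -32, -13) = -32
f (X): max(-20, -32) = -20
ab (O): min(45, -12) = -12
ac (O): min(-29, -40, 34, 49) = -40
g (X): max(-12, -40) = -12
M3 (O): min(-20, -12) = -20
S0 (X): max(-25, -21, -20) = -20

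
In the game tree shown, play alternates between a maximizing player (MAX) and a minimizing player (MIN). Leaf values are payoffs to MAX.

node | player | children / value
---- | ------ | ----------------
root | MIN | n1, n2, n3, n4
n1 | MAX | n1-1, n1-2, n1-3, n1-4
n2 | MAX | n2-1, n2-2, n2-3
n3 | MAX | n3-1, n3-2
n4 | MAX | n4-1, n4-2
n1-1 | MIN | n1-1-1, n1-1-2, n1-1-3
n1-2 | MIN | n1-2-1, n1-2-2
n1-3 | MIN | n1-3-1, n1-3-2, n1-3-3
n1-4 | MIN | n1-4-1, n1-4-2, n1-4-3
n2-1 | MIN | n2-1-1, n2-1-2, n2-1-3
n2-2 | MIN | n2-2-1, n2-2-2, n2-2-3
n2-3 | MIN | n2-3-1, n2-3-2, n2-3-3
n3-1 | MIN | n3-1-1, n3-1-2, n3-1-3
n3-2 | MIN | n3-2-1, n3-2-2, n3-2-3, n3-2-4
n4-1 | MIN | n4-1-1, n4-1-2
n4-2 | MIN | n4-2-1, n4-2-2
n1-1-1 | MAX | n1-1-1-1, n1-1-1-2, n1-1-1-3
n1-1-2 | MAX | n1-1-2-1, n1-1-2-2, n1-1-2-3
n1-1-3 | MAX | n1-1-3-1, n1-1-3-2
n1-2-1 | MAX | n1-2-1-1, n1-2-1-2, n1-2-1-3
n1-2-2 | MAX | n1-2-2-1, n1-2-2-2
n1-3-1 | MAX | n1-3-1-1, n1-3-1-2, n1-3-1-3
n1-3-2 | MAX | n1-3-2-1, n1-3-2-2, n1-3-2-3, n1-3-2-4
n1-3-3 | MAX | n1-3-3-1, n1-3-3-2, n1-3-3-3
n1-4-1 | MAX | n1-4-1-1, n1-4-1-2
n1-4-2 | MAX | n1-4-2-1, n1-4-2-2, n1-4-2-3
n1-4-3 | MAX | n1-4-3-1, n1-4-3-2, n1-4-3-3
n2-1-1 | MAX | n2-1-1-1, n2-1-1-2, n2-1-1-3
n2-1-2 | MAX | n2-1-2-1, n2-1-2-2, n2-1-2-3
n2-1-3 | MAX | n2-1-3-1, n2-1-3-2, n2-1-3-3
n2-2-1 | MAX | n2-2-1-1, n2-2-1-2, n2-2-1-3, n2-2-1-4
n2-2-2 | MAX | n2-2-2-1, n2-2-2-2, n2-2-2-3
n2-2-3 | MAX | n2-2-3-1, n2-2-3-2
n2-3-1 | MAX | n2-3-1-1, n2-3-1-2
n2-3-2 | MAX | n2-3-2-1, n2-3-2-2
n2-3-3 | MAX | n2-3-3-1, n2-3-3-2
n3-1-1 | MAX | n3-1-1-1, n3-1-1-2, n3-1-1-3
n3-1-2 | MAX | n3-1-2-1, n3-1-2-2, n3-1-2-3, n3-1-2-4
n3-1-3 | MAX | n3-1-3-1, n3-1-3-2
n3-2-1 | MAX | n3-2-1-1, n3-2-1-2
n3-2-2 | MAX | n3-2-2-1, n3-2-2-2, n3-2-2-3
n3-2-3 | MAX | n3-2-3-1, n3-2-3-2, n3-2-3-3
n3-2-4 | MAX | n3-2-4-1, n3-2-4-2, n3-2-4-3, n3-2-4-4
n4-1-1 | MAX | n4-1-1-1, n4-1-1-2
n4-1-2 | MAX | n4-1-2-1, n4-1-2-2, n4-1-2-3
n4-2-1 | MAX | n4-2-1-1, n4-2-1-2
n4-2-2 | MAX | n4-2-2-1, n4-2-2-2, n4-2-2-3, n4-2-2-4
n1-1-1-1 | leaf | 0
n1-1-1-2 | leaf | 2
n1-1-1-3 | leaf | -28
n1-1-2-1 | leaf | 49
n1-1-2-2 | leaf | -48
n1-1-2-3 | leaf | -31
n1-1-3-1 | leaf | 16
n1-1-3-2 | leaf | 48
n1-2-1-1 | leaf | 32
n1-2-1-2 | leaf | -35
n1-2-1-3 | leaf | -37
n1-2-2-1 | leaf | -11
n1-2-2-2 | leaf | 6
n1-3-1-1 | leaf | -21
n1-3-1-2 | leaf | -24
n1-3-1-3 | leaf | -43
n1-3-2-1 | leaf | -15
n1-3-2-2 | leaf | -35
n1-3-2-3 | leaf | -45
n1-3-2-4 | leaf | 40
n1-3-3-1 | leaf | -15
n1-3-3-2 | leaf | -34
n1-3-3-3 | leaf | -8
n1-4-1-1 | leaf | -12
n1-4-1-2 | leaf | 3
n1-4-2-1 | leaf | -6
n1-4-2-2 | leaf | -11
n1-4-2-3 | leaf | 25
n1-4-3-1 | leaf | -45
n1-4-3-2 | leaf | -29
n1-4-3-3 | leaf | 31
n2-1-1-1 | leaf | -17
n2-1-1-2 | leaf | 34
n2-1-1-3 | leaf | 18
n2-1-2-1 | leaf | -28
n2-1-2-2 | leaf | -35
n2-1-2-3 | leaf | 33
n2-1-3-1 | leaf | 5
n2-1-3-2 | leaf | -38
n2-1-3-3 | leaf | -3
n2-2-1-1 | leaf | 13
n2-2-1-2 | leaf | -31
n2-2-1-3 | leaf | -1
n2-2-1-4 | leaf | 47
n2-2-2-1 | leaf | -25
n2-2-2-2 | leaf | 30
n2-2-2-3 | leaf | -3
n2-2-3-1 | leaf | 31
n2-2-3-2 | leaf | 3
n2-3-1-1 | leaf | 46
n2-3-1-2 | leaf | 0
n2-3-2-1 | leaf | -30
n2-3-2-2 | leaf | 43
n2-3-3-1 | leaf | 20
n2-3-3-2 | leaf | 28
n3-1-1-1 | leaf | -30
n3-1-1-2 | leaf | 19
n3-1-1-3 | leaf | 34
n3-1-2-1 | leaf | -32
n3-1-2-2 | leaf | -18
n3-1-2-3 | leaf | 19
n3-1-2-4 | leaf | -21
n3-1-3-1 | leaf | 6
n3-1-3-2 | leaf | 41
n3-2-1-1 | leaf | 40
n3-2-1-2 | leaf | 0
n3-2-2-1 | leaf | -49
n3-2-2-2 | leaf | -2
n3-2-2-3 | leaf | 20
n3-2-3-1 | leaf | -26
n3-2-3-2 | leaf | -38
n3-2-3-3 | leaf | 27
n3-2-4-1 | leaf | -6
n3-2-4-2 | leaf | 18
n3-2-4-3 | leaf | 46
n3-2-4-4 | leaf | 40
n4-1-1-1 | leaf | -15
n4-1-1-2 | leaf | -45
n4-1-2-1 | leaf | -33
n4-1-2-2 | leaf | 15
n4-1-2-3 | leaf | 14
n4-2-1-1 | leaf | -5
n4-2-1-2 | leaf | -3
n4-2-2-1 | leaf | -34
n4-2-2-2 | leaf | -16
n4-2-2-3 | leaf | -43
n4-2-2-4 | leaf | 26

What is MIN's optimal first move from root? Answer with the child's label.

n4

n1-1-1 (MAX): max(0, 2, -28) = 2
n1-1-2 (MAX): max(49, -48, -31) = 49
n1-1-3 (MAX): max(16, 48) = 48
n1-1 (MIN): min(2, 49, 48) = 2
n1-2-1 (MAX): max(32, -35, -37) = 32
n1-2-2 (MAX): max(-11, 6) = 6
n1-2 (MIN): min(32, 6) = 6
n1-3-1 (MAX): max(-21, -24, -43) = -21
n1-3-2 (MAX): max(-15, -35, -45, 40) = 40
n1-3-3 (MAX): max(-15, -34, -8) = -8
n1-3 (MIN): min(-21, 40, -8) = -21
n1-4-1 (MAX): max(-12, 3) = 3
n1-4-2 (MAX): max(-6, -11, 25) = 25
n1-4-3 (MAX): max(-45, -29, 31) = 31
n1-4 (MIN): min(3, 25, 31) = 3
n1 (MAX): max(2, 6, -21, 3) = 6
n2-1-1 (MAX): max(-17, 34, 18) = 34
n2-1-2 (MAX): max(-28, -35, 33) = 33
n2-1-3 (MAX): max(5, -38, -3) = 5
n2-1 (MIN): min(34, 33, 5) = 5
n2-2-1 (MAX): max(13, -31, -1, 47) = 47
n2-2-2 (MAX): max(-25, 30, -3) = 30
n2-2-3 (MAX): max(31, 3) = 31
n2-2 (MIN): min(47, 30, 31) = 30
n2-3-1 (MAX): max(46, 0) = 46
n2-3-2 (MAX): max(-30, 43) = 43
n2-3-3 (MAX): max(20, 28) = 28
n2-3 (MIN): min(46, 43, 28) = 28
n2 (MAX): max(5, 30, 28) = 30
n3-1-1 (MAX): max(-30, 19, 34) = 34
n3-1-2 (MAX): max(-32, -18, 19, -21) = 19
n3-1-3 (MAX): max(6, 41) = 41
n3-1 (MIN): min(34, 19, 41) = 19
n3-2-1 (MAX): max(40, 0) = 40
n3-2-2 (MAX): max(-49, -2, 20) = 20
n3-2-3 (MAX): max(-26, -38, 27) = 27
n3-2-4 (MAX): max(-6, 18, 46, 40) = 46
n3-2 (MIN): min(40, 20, 27, 46) = 20
n3 (MAX): max(19, 20) = 20
n4-1-1 (MAX): max(-15, -45) = -15
n4-1-2 (MAX): max(-33, 15, 14) = 15
n4-1 (MIN): min(-15, 15) = -15
n4-2-1 (MAX): max(-5, -3) = -3
n4-2-2 (MAX): max(-34, -16, -43, 26) = 26
n4-2 (MIN): min(-3, 26) = -3
n4 (MAX): max(-15, -3) = -3
root (MIN): min(6, 30, 20, -3) = -3
MIN at root wants the lowest of {n1=6, n2=30, n3=20, n4=-3}, so chooses n4.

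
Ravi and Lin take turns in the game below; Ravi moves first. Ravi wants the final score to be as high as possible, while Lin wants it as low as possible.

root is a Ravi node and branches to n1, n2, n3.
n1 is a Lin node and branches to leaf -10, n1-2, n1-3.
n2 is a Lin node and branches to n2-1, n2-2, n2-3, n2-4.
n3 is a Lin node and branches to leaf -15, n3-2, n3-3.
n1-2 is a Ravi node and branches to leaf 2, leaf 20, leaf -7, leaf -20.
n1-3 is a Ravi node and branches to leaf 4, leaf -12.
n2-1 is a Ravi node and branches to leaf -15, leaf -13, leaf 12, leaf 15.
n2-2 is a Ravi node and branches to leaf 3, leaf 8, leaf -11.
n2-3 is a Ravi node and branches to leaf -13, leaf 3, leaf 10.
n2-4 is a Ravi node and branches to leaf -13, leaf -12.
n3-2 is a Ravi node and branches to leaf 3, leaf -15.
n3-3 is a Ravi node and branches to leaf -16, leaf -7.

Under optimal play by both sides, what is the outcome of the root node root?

-10

n1-2 (Ravi): max(2, 20, -7, -20) = 20
n1-3 (Ravi): max(4, -12) = 4
n1 (Lin): min(-10, 20, 4) = -10
n2-1 (Ravi): max(-15, -13, 12, 15) = 15
n2-2 (Ravi): max(3, 8, -11) = 8
n2-3 (Ravi): max(-13, 3, 10) = 10
n2-4 (Ravi): max(-13, -12) = -12
n2 (Lin): min(15, 8, 10, -12) = -12
n3-2 (Ravi): max(3, -15) = 3
n3-3 (Ravi): max(-16, -7) = -7
n3 (Lin): min(-15, 3, -7) = -15
root (Ravi): max(-10, -12, -15) = -10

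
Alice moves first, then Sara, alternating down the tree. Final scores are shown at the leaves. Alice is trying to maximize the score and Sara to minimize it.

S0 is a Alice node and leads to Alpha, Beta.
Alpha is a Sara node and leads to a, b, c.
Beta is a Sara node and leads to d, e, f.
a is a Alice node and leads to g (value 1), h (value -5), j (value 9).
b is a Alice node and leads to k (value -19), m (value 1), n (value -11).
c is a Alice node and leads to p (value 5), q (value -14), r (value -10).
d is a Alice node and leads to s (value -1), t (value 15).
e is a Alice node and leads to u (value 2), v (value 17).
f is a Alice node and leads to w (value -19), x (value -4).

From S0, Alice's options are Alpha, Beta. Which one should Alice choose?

Alpha

a (Alice): max(1, -5, 9) = 9
b (Alice): max(-19, 1, -11) = 1
c (Alice): max(5, -14, -10) = 5
Alpha (Sara): min(9, 1, 5) = 1
d (Alice): max(-1, 15) = 15
e (Alice): max(2, 17) = 17
f (Alice): max(-19, -4) = -4
Beta (Sara): min(15, 17, -4) = -4
S0 (Alice): max(1, -4) = 1
Alice at S0 wants the highest of {Alpha=1, Beta=-4}, so chooses Alpha.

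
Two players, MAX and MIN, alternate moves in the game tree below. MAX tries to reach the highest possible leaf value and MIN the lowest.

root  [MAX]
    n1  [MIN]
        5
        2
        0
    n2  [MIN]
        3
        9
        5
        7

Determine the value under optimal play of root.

3

n1 (MIN): min(5, 2, 0) = 0
n2 (MIN): min(3, 9, 5, 7) = 3
root (MAX): max(0, 3) = 3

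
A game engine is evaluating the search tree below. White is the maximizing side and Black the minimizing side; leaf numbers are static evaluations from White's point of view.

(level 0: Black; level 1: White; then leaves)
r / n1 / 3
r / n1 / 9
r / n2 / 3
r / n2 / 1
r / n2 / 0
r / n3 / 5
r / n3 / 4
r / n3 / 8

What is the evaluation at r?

n1 (White): max(3, 9) = 9
n2 (White): max(3, 1, 0) = 3
n3 (White): max(5, 4, 8) = 8
r (Black): min(9, 3, 8) = 3

3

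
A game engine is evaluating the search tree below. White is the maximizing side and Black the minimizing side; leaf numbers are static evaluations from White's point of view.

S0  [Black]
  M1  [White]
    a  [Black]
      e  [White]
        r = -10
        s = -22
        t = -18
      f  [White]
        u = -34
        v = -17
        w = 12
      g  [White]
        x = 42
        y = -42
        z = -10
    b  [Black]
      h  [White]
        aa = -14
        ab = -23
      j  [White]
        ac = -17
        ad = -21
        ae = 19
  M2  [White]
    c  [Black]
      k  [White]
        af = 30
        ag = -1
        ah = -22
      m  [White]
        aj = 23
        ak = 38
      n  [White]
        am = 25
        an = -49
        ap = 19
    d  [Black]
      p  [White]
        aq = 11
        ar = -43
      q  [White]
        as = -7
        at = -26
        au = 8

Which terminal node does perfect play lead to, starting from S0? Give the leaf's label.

e (White): max(-10, -22, -18) = -10
f (White): max(-34, -17, 12) = 12
g (White): max(42, -42, -10) = 42
a (Black): min(-10, 12, 42) = -10
h (White): max(-14, -23) = -14
j (White): max(-17, -21, 19) = 19
b (Black): min(-14, 19) = -14
M1 (White): max(-10, -14) = -10
k (White): max(30, -1, -22) = 30
m (White): max(23, 38) = 38
n (White): max(25, -49, 19) = 25
c (Black): min(30, 38, 25) = 25
p (White): max(11, -43) = 11
q (White): max(-7, -26, 8) = 8
d (Black): min(11, 8) = 8
M2 (White): max(25, 8) = 25
S0 (Black): min(-10, 25) = -10
At S0, Black picks M1 (lowest: -10).
At M1, White picks a (highest: -10).
At a, Black picks e (lowest: -10).
At e, White picks r (highest: -10).
Terminal value -10.

r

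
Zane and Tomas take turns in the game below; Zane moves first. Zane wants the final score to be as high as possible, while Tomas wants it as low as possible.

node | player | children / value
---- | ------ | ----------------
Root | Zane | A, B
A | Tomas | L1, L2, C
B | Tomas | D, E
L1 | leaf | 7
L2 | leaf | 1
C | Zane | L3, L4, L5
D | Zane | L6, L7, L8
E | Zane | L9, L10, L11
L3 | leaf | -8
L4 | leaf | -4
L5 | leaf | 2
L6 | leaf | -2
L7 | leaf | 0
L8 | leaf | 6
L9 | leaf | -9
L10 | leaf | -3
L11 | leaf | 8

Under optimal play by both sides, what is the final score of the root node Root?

6

C (Zane): max(-8, -4, 2) = 2
A (Tomas): min(7, 1, 2) = 1
D (Zane): max(-2, 0, 6) = 6
E (Zane): max(-9, -3, 8) = 8
B (Tomas): min(6, 8) = 6
Root (Zane): max(1, 6) = 6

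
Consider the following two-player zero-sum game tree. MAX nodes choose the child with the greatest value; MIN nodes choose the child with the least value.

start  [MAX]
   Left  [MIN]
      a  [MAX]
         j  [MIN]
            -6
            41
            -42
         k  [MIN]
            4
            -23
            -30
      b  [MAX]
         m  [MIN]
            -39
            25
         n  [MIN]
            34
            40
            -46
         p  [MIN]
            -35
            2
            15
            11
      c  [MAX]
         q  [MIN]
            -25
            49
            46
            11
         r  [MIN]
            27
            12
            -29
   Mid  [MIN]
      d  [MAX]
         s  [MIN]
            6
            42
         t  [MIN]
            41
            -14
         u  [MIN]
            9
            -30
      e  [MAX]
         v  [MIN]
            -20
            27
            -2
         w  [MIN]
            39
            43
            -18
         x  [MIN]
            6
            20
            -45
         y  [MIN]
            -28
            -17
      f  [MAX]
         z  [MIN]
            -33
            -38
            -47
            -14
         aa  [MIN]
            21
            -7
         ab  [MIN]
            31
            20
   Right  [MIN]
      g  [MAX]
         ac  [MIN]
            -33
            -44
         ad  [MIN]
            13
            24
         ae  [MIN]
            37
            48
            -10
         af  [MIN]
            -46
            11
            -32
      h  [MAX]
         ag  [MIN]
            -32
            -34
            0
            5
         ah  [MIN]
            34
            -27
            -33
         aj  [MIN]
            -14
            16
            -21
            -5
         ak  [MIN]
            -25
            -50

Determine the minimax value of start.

-18

j (MIN): min(-6, 41, -42) = -42
k (MIN): min(4, -23, -30) = -30
a (MAX): max(-42, -30) = -30
m (MIN): min(-39, 25) = -39
n (MIN): min(34, 40, -46) = -46
p (MIN): min(-35, 2, 15, 11) = -35
b (MAX): max(-39, -46, -35) = -35
q (MIN): min(-25, 49, 46, 11) = -25
r (MIN): min(27, 12, -29) = -29
c (MAX): max(-25, -29) = -25
Left (MIN): min(-30, -35, -25) = -35
s (MIN): min(6, 42) = 6
t (MIN): min(41, -14) = -14
u (MIN): min(9, -30) = -30
d (MAX): max(6, -14, -30) = 6
v (MIN): min(-20, 27, -2) = -20
w (MIN): min(39, 43, -18) = -18
x (MIN): min(6, 20, -45) = -45
y (MIN): min(-28, -17) = -28
e (MAX): max(-20, -18, -45, -28) = -18
z (MIN): min(-33, -38, -47, -14) = -47
aa (MIN): min(21, -7) = -7
ab (MIN): min(31, 20) = 20
f (MAX): max(-47, -7, 20) = 20
Mid (MIN): min(6, -18, 20) = -18
ac (MIN): min(-33, -44) = -44
ad (MIN): min(13, 24) = 13
ae (MIN): min(37, 48, -10) = -10
af (MIN): min(-46, 11, -32) = -46
g (MAX): max(-44, 13, -10, -46) = 13
ag (MIN): min(-32, -34, 0, 5) = -34
ah (MIN): min(34, -27, -33) = -33
aj (MIN): min(-14, 16, -21, -5) = -21
ak (MIN): min(-25, -50) = -50
h (MAX): max(-34, -33, -21, -50) = -21
Right (MIN): min(13, -21) = -21
start (MAX): max(-35, -18, -21) = -18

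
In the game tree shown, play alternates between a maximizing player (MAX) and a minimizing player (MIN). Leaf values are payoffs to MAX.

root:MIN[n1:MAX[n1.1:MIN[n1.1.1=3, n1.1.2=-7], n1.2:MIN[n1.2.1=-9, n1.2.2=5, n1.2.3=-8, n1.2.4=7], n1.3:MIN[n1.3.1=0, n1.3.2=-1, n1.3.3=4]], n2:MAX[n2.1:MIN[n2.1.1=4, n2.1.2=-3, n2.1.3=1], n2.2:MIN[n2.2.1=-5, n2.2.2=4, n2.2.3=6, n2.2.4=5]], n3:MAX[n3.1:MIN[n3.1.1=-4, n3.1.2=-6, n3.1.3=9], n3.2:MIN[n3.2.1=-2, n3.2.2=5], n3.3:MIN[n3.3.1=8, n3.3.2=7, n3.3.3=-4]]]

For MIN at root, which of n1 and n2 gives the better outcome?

n1.1 (MIN): min(3, -7) = -7
n1.2 (MIN): min(-9, 5, -8, 7) = -9
n1.3 (MIN): min(0, -1, 4) = -1
n1 (MAX): max(-7, -9, -1) = -1
n2.1 (MIN): min(4, -3, 1) = -3
n2.2 (MIN): min(-5, 4, 6, 5) = -5
n2 (MAX): max(-3, -5) = -3
MIN prefers the lower value; n1=-1, n2=-3. n2 is better since -3 < -1.

n2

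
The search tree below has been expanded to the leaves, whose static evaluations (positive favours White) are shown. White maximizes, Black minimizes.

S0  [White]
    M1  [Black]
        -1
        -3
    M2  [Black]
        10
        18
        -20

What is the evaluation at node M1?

-3

M1 (Black): min(-1, -3) = -3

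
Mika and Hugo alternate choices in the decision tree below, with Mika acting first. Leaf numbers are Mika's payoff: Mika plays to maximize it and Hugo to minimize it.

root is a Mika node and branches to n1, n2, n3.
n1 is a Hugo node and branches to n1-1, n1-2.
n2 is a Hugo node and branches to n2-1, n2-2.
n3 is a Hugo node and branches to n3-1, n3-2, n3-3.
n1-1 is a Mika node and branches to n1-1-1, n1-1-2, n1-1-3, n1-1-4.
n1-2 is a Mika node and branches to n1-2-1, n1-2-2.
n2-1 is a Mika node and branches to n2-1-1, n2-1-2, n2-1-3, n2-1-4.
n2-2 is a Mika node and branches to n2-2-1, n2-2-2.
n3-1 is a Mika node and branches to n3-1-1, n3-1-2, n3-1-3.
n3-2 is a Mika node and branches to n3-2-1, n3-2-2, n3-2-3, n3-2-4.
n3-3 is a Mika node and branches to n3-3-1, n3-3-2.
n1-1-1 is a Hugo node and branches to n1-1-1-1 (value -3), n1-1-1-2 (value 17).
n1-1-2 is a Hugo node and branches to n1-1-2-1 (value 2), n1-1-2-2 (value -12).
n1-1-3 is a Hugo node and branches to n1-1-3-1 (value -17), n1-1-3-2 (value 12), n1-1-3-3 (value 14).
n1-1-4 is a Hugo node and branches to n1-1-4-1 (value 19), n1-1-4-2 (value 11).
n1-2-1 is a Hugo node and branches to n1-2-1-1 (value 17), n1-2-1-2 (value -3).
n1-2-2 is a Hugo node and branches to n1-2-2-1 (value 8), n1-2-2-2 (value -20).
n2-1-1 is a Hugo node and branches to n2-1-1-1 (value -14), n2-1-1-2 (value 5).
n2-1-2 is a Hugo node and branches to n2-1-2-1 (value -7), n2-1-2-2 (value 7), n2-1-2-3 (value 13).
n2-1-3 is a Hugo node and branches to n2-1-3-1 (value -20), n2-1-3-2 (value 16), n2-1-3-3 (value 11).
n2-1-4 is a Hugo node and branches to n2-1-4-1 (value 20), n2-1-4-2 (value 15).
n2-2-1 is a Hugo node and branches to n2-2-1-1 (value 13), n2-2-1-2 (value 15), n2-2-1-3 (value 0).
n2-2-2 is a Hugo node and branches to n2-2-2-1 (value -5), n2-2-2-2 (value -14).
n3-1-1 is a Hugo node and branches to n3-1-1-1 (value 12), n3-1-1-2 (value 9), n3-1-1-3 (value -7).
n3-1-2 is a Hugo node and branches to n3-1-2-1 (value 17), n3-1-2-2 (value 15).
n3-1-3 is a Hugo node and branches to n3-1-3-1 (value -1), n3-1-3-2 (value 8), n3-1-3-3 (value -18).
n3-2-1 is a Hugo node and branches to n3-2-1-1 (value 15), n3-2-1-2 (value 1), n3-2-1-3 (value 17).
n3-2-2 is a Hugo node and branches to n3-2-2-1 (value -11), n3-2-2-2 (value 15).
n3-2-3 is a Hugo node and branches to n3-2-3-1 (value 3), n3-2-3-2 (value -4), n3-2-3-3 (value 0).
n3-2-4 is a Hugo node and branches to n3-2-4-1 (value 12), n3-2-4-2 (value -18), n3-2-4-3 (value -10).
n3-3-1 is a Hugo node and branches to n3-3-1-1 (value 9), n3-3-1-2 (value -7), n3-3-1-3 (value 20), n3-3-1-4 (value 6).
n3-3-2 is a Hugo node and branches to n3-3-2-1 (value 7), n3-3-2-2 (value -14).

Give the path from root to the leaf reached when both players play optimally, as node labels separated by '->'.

root -> n2 -> n2-2 -> n2-2-1 -> n2-2-1-3

n1-1-1 (Hugo): min(-3, 17) = -3
n1-1-2 (Hugo): min(2, -12) = -12
n1-1-3 (Hugo): min(-17, 12, 14) = -17
n1-1-4 (Hugo): min(19, 11) = 11
n1-1 (Mika): max(-3, -12, -17, 11) = 11
n1-2-1 (Hugo): min(17, -3) = -3
n1-2-2 (Hugo): min(8, -20) = -20
n1-2 (Mika): max(-3, -20) = -3
n1 (Hugo): min(11, -3) = -3
n2-1-1 (Hugo): min(-14, 5) = -14
n2-1-2 (Hugo): min(-7, 7, 13) = -7
n2-1-3 (Hugo): min(-20, 16, 11) = -20
n2-1-4 (Hugo): min(20, 15) = 15
n2-1 (Mika): max(-14, -7, -20, 15) = 15
n2-2-1 (Hugo): min(13, 15, 0) = 0
n2-2-2 (Hugo): min(-5, -14) = -14
n2-2 (Mika): max(0, -14) = 0
n2 (Hugo): min(15, 0) = 0
n3-1-1 (Hugo): min(12, 9, -7) = -7
n3-1-2 (Hugo): min(17, 15) = 15
n3-1-3 (Hugo): min(-1, 8, -18) = -18
n3-1 (Mika): max(-7, 15, -18) = 15
n3-2-1 (Hugo): min(15, 1, 17) = 1
n3-2-2 (Hugo): min(-11, 15) = -11
n3-2-3 (Hugo): min(3, -4, 0) = -4
n3-2-4 (Hugo): min(12, -18, -10) = -18
n3-2 (Mika): max(1, -11, -4, -18) = 1
n3-3-1 (Hugo): min(9, -7, 20, 6) = -7
n3-3-2 (Hugo): min(7, -14) = -14
n3-3 (Mika): max(-7, -14) = -7
n3 (Hugo): min(15, 1, -7) = -7
root (Mika): max(-3, 0, -7) = 0
At root, Mika picks n2 (highest: 0).
At n2, Hugo picks n2-2 (lowest: 0).
At n2-2, Mika picks n2-2-1 (highest: 0).
At n2-2-1, Hugo picks n2-2-1-3 (lowest: 0).
Terminal value 0.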